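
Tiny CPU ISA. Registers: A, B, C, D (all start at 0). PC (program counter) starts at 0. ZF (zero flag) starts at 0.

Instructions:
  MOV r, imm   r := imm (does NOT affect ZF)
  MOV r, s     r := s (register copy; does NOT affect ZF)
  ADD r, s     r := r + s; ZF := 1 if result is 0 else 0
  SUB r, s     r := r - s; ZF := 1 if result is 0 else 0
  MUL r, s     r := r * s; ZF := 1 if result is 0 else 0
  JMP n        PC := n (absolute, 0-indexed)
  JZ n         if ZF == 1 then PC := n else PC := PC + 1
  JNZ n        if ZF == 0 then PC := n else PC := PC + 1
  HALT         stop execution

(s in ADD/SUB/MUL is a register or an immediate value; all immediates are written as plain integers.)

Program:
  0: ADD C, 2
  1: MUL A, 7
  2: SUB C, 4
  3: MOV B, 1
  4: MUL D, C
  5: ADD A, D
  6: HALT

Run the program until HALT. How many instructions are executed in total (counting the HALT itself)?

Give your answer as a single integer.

Answer: 7

Derivation:
Step 1: PC=0 exec 'ADD C, 2'. After: A=0 B=0 C=2 D=0 ZF=0 PC=1
Step 2: PC=1 exec 'MUL A, 7'. After: A=0 B=0 C=2 D=0 ZF=1 PC=2
Step 3: PC=2 exec 'SUB C, 4'. After: A=0 B=0 C=-2 D=0 ZF=0 PC=3
Step 4: PC=3 exec 'MOV B, 1'. After: A=0 B=1 C=-2 D=0 ZF=0 PC=4
Step 5: PC=4 exec 'MUL D, C'. After: A=0 B=1 C=-2 D=0 ZF=1 PC=5
Step 6: PC=5 exec 'ADD A, D'. After: A=0 B=1 C=-2 D=0 ZF=1 PC=6
Step 7: PC=6 exec 'HALT'. After: A=0 B=1 C=-2 D=0 ZF=1 PC=6 HALTED
Total instructions executed: 7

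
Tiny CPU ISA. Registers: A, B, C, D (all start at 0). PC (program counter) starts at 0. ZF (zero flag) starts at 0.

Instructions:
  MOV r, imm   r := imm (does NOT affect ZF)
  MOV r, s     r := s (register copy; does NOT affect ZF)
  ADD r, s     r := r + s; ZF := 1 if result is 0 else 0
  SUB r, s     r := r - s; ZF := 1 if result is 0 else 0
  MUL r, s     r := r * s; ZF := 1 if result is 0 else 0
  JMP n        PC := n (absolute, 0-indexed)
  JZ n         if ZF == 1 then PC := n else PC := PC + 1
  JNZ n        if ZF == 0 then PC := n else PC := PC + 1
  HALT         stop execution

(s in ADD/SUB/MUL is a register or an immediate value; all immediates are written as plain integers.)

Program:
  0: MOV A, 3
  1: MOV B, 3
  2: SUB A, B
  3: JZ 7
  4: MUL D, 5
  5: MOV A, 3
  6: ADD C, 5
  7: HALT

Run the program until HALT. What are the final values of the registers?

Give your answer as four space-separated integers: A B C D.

Answer: 0 3 0 0

Derivation:
Step 1: PC=0 exec 'MOV A, 3'. After: A=3 B=0 C=0 D=0 ZF=0 PC=1
Step 2: PC=1 exec 'MOV B, 3'. After: A=3 B=3 C=0 D=0 ZF=0 PC=2
Step 3: PC=2 exec 'SUB A, B'. After: A=0 B=3 C=0 D=0 ZF=1 PC=3
Step 4: PC=3 exec 'JZ 7'. After: A=0 B=3 C=0 D=0 ZF=1 PC=7
Step 5: PC=7 exec 'HALT'. After: A=0 B=3 C=0 D=0 ZF=1 PC=7 HALTED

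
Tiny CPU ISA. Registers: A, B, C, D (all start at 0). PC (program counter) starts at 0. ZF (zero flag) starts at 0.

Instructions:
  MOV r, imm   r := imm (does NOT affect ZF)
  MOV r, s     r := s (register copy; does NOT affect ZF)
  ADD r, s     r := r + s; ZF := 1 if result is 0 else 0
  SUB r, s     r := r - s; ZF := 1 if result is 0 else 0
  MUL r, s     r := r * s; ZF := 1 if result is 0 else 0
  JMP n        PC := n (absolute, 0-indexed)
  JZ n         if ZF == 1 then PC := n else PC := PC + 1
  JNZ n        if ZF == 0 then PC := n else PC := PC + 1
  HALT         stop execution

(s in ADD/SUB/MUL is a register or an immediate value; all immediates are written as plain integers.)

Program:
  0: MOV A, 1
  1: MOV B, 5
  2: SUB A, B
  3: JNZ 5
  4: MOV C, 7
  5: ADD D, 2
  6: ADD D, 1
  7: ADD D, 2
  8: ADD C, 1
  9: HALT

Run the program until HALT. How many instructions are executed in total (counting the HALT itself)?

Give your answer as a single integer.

Step 1: PC=0 exec 'MOV A, 1'. After: A=1 B=0 C=0 D=0 ZF=0 PC=1
Step 2: PC=1 exec 'MOV B, 5'. After: A=1 B=5 C=0 D=0 ZF=0 PC=2
Step 3: PC=2 exec 'SUB A, B'. After: A=-4 B=5 C=0 D=0 ZF=0 PC=3
Step 4: PC=3 exec 'JNZ 5'. After: A=-4 B=5 C=0 D=0 ZF=0 PC=5
Step 5: PC=5 exec 'ADD D, 2'. After: A=-4 B=5 C=0 D=2 ZF=0 PC=6
Step 6: PC=6 exec 'ADD D, 1'. After: A=-4 B=5 C=0 D=3 ZF=0 PC=7
Step 7: PC=7 exec 'ADD D, 2'. After: A=-4 B=5 C=0 D=5 ZF=0 PC=8
Step 8: PC=8 exec 'ADD C, 1'. After: A=-4 B=5 C=1 D=5 ZF=0 PC=9
Step 9: PC=9 exec 'HALT'. After: A=-4 B=5 C=1 D=5 ZF=0 PC=9 HALTED
Total instructions executed: 9

Answer: 9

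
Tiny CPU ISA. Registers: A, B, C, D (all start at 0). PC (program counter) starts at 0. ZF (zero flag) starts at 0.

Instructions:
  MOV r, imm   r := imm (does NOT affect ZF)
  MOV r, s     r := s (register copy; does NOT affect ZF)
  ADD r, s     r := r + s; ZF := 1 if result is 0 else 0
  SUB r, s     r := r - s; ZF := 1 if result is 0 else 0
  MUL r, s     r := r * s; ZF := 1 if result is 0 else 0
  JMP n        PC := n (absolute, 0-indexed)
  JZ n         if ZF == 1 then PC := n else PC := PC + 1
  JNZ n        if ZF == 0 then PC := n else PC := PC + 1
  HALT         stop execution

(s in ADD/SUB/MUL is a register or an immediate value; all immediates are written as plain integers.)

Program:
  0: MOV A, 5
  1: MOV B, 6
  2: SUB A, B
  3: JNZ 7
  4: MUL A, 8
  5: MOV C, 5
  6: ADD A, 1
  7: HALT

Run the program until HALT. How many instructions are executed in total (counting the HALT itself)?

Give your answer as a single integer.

Step 1: PC=0 exec 'MOV A, 5'. After: A=5 B=0 C=0 D=0 ZF=0 PC=1
Step 2: PC=1 exec 'MOV B, 6'. After: A=5 B=6 C=0 D=0 ZF=0 PC=2
Step 3: PC=2 exec 'SUB A, B'. After: A=-1 B=6 C=0 D=0 ZF=0 PC=3
Step 4: PC=3 exec 'JNZ 7'. After: A=-1 B=6 C=0 D=0 ZF=0 PC=7
Step 5: PC=7 exec 'HALT'. After: A=-1 B=6 C=0 D=0 ZF=0 PC=7 HALTED
Total instructions executed: 5

Answer: 5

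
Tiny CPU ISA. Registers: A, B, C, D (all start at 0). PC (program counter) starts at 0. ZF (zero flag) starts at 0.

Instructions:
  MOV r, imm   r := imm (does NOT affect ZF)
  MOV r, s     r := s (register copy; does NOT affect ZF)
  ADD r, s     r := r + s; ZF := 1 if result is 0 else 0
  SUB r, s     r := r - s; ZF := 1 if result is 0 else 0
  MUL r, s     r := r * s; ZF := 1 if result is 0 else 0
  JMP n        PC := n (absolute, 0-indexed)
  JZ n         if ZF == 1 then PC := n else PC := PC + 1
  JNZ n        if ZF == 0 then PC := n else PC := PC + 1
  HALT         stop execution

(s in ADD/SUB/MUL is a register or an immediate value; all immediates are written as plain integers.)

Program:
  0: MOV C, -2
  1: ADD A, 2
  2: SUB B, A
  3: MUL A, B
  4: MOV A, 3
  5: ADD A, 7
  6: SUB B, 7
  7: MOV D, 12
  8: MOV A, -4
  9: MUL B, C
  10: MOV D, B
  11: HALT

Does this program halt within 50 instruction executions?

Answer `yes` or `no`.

Answer: yes

Derivation:
Step 1: PC=0 exec 'MOV C, -2'. After: A=0 B=0 C=-2 D=0 ZF=0 PC=1
Step 2: PC=1 exec 'ADD A, 2'. After: A=2 B=0 C=-2 D=0 ZF=0 PC=2
Step 3: PC=2 exec 'SUB B, A'. After: A=2 B=-2 C=-2 D=0 ZF=0 PC=3
Step 4: PC=3 exec 'MUL A, B'. After: A=-4 B=-2 C=-2 D=0 ZF=0 PC=4
Step 5: PC=4 exec 'MOV A, 3'. After: A=3 B=-2 C=-2 D=0 ZF=0 PC=5
Step 6: PC=5 exec 'ADD A, 7'. After: A=10 B=-2 C=-2 D=0 ZF=0 PC=6
Step 7: PC=6 exec 'SUB B, 7'. After: A=10 B=-9 C=-2 D=0 ZF=0 PC=7
Step 8: PC=7 exec 'MOV D, 12'. After: A=10 B=-9 C=-2 D=12 ZF=0 PC=8
Step 9: PC=8 exec 'MOV A, -4'. After: A=-4 B=-9 C=-2 D=12 ZF=0 PC=9
Step 10: PC=9 exec 'MUL B, C'. After: A=-4 B=18 C=-2 D=12 ZF=0 PC=10
Step 11: PC=10 exec 'MOV D, B'. After: A=-4 B=18 C=-2 D=18 ZF=0 PC=11
Step 12: PC=11 exec 'HALT'. After: A=-4 B=18 C=-2 D=18 ZF=0 PC=11 HALTED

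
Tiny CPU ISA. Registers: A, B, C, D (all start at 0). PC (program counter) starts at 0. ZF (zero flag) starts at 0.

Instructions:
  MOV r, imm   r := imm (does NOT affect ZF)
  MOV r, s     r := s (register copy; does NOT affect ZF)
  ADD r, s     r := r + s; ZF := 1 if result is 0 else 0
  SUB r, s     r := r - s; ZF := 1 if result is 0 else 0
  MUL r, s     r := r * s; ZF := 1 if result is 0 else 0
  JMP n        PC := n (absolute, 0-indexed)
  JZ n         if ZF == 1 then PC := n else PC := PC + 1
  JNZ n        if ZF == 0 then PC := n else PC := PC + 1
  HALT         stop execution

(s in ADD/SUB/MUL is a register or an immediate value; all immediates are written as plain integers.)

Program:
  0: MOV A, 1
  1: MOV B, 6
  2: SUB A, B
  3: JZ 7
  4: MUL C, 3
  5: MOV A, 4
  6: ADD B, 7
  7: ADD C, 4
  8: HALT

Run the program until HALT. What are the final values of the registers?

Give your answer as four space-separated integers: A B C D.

Answer: 4 13 4 0

Derivation:
Step 1: PC=0 exec 'MOV A, 1'. After: A=1 B=0 C=0 D=0 ZF=0 PC=1
Step 2: PC=1 exec 'MOV B, 6'. After: A=1 B=6 C=0 D=0 ZF=0 PC=2
Step 3: PC=2 exec 'SUB A, B'. After: A=-5 B=6 C=0 D=0 ZF=0 PC=3
Step 4: PC=3 exec 'JZ 7'. After: A=-5 B=6 C=0 D=0 ZF=0 PC=4
Step 5: PC=4 exec 'MUL C, 3'. After: A=-5 B=6 C=0 D=0 ZF=1 PC=5
Step 6: PC=5 exec 'MOV A, 4'. After: A=4 B=6 C=0 D=0 ZF=1 PC=6
Step 7: PC=6 exec 'ADD B, 7'. After: A=4 B=13 C=0 D=0 ZF=0 PC=7
Step 8: PC=7 exec 'ADD C, 4'. After: A=4 B=13 C=4 D=0 ZF=0 PC=8
Step 9: PC=8 exec 'HALT'. After: A=4 B=13 C=4 D=0 ZF=0 PC=8 HALTED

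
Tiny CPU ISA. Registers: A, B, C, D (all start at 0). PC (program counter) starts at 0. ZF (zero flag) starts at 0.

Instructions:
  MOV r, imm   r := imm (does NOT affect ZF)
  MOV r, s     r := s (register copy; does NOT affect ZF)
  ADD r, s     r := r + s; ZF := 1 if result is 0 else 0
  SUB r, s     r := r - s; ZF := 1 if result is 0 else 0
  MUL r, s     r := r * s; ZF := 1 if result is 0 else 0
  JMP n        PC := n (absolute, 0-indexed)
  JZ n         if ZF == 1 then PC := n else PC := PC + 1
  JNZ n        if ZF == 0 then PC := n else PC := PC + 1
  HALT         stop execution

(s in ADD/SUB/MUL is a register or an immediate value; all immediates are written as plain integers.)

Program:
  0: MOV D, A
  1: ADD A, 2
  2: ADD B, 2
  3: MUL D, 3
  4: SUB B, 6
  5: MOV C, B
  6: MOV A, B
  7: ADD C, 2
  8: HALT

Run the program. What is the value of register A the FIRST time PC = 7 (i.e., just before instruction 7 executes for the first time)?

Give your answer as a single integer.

Step 1: PC=0 exec 'MOV D, A'. After: A=0 B=0 C=0 D=0 ZF=0 PC=1
Step 2: PC=1 exec 'ADD A, 2'. After: A=2 B=0 C=0 D=0 ZF=0 PC=2
Step 3: PC=2 exec 'ADD B, 2'. After: A=2 B=2 C=0 D=0 ZF=0 PC=3
Step 4: PC=3 exec 'MUL D, 3'. After: A=2 B=2 C=0 D=0 ZF=1 PC=4
Step 5: PC=4 exec 'SUB B, 6'. After: A=2 B=-4 C=0 D=0 ZF=0 PC=5
Step 6: PC=5 exec 'MOV C, B'. After: A=2 B=-4 C=-4 D=0 ZF=0 PC=6
Step 7: PC=6 exec 'MOV A, B'. After: A=-4 B=-4 C=-4 D=0 ZF=0 PC=7
First time PC=7: A=-4

-4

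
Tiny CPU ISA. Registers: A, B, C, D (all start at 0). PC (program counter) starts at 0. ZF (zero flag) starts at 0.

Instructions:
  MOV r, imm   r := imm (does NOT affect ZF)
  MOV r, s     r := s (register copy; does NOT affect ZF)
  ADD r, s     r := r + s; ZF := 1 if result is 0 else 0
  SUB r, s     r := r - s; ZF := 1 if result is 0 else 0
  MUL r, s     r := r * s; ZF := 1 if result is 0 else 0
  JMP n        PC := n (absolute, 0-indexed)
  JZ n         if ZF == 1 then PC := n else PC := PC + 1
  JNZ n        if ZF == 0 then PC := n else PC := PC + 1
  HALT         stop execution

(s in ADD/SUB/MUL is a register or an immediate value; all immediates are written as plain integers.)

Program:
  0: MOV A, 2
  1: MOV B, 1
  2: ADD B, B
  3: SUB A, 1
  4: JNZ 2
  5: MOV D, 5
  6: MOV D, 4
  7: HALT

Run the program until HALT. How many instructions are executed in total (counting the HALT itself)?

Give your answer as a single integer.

Step 1: PC=0 exec 'MOV A, 2'. After: A=2 B=0 C=0 D=0 ZF=0 PC=1
Step 2: PC=1 exec 'MOV B, 1'. After: A=2 B=1 C=0 D=0 ZF=0 PC=2
Step 3: PC=2 exec 'ADD B, B'. After: A=2 B=2 C=0 D=0 ZF=0 PC=3
Step 4: PC=3 exec 'SUB A, 1'. After: A=1 B=2 C=0 D=0 ZF=0 PC=4
Step 5: PC=4 exec 'JNZ 2'. After: A=1 B=2 C=0 D=0 ZF=0 PC=2
Step 6: PC=2 exec 'ADD B, B'. After: A=1 B=4 C=0 D=0 ZF=0 PC=3
Step 7: PC=3 exec 'SUB A, 1'. After: A=0 B=4 C=0 D=0 ZF=1 PC=4
Step 8: PC=4 exec 'JNZ 2'. After: A=0 B=4 C=0 D=0 ZF=1 PC=5
Step 9: PC=5 exec 'MOV D, 5'. After: A=0 B=4 C=0 D=5 ZF=1 PC=6
Step 10: PC=6 exec 'MOV D, 4'. After: A=0 B=4 C=0 D=4 ZF=1 PC=7
Step 11: PC=7 exec 'HALT'. After: A=0 B=4 C=0 D=4 ZF=1 PC=7 HALTED
Total instructions executed: 11

Answer: 11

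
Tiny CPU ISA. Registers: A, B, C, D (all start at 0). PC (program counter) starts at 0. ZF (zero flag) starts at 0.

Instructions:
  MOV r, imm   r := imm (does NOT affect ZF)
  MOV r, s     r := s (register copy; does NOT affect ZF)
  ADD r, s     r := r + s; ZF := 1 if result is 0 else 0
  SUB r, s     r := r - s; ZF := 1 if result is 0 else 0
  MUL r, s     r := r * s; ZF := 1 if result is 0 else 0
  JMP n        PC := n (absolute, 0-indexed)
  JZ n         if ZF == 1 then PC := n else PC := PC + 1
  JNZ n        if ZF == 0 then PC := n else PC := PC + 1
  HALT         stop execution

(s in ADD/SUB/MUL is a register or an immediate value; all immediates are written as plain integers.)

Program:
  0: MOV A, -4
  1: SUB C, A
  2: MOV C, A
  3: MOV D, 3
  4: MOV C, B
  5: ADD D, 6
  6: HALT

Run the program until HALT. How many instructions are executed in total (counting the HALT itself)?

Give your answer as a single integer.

Step 1: PC=0 exec 'MOV A, -4'. After: A=-4 B=0 C=0 D=0 ZF=0 PC=1
Step 2: PC=1 exec 'SUB C, A'. After: A=-4 B=0 C=4 D=0 ZF=0 PC=2
Step 3: PC=2 exec 'MOV C, A'. After: A=-4 B=0 C=-4 D=0 ZF=0 PC=3
Step 4: PC=3 exec 'MOV D, 3'. After: A=-4 B=0 C=-4 D=3 ZF=0 PC=4
Step 5: PC=4 exec 'MOV C, B'. After: A=-4 B=0 C=0 D=3 ZF=0 PC=5
Step 6: PC=5 exec 'ADD D, 6'. After: A=-4 B=0 C=0 D=9 ZF=0 PC=6
Step 7: PC=6 exec 'HALT'. After: A=-4 B=0 C=0 D=9 ZF=0 PC=6 HALTED
Total instructions executed: 7

Answer: 7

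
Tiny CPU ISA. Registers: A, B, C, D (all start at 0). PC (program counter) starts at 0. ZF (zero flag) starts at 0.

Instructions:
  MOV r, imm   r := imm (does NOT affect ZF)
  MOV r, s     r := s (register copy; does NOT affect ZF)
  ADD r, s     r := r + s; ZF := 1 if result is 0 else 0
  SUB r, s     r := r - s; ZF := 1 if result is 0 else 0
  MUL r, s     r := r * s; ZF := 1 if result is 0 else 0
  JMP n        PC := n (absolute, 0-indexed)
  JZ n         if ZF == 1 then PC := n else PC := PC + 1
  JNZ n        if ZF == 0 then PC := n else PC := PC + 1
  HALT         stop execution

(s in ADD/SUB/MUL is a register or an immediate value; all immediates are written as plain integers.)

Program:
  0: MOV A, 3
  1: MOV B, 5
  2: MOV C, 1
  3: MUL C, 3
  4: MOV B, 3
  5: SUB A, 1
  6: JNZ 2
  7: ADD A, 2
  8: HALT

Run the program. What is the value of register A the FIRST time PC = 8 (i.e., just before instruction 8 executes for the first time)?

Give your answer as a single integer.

Step 1: PC=0 exec 'MOV A, 3'. After: A=3 B=0 C=0 D=0 ZF=0 PC=1
Step 2: PC=1 exec 'MOV B, 5'. After: A=3 B=5 C=0 D=0 ZF=0 PC=2
Step 3: PC=2 exec 'MOV C, 1'. After: A=3 B=5 C=1 D=0 ZF=0 PC=3
Step 4: PC=3 exec 'MUL C, 3'. After: A=3 B=5 C=3 D=0 ZF=0 PC=4
Step 5: PC=4 exec 'MOV B, 3'. After: A=3 B=3 C=3 D=0 ZF=0 PC=5
Step 6: PC=5 exec 'SUB A, 1'. After: A=2 B=3 C=3 D=0 ZF=0 PC=6
Step 7: PC=6 exec 'JNZ 2'. After: A=2 B=3 C=3 D=0 ZF=0 PC=2
Step 8: PC=2 exec 'MOV C, 1'. After: A=2 B=3 C=1 D=0 ZF=0 PC=3
Step 9: PC=3 exec 'MUL C, 3'. After: A=2 B=3 C=3 D=0 ZF=0 PC=4
Step 10: PC=4 exec 'MOV B, 3'. After: A=2 B=3 C=3 D=0 ZF=0 PC=5
Step 11: PC=5 exec 'SUB A, 1'. After: A=1 B=3 C=3 D=0 ZF=0 PC=6
Step 12: PC=6 exec 'JNZ 2'. After: A=1 B=3 C=3 D=0 ZF=0 PC=2
Step 13: PC=2 exec 'MOV C, 1'. After: A=1 B=3 C=1 D=0 ZF=0 PC=3
Step 14: PC=3 exec 'MUL C, 3'. After: A=1 B=3 C=3 D=0 ZF=0 PC=4
Step 15: PC=4 exec 'MOV B, 3'. After: A=1 B=3 C=3 D=0 ZF=0 PC=5
Step 16: PC=5 exec 'SUB A, 1'. After: A=0 B=3 C=3 D=0 ZF=1 PC=6
Step 17: PC=6 exec 'JNZ 2'. After: A=0 B=3 C=3 D=0 ZF=1 PC=7
Step 18: PC=7 exec 'ADD A, 2'. After: A=2 B=3 C=3 D=0 ZF=0 PC=8
First time PC=8: A=2

2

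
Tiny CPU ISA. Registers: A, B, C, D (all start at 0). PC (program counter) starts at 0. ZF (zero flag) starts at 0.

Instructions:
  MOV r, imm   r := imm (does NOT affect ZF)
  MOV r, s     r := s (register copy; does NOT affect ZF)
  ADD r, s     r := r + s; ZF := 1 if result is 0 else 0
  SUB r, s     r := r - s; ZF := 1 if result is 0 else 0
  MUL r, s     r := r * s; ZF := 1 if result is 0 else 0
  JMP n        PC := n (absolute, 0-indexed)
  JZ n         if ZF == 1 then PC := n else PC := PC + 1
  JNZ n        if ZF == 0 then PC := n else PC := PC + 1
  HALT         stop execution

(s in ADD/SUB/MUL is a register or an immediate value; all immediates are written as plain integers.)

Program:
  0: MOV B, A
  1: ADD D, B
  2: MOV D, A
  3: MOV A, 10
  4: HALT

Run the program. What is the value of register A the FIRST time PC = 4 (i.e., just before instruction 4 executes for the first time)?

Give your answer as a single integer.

Step 1: PC=0 exec 'MOV B, A'. After: A=0 B=0 C=0 D=0 ZF=0 PC=1
Step 2: PC=1 exec 'ADD D, B'. After: A=0 B=0 C=0 D=0 ZF=1 PC=2
Step 3: PC=2 exec 'MOV D, A'. After: A=0 B=0 C=0 D=0 ZF=1 PC=3
Step 4: PC=3 exec 'MOV A, 10'. After: A=10 B=0 C=0 D=0 ZF=1 PC=4
First time PC=4: A=10

10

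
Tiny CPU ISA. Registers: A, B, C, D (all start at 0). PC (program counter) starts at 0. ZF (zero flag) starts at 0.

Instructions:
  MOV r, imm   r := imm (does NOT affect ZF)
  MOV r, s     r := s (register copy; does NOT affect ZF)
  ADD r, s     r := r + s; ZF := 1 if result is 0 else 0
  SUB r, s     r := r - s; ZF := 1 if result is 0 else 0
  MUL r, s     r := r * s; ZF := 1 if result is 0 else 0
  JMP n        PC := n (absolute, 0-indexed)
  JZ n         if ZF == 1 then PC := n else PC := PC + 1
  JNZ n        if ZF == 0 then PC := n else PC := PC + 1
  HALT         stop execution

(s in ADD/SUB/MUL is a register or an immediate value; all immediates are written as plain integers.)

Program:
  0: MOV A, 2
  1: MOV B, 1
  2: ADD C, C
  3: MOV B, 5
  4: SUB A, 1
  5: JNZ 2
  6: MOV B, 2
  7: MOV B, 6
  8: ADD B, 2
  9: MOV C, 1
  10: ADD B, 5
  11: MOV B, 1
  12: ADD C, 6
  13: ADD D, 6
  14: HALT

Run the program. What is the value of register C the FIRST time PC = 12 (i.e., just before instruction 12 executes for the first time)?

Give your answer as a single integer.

Step 1: PC=0 exec 'MOV A, 2'. After: A=2 B=0 C=0 D=0 ZF=0 PC=1
Step 2: PC=1 exec 'MOV B, 1'. After: A=2 B=1 C=0 D=0 ZF=0 PC=2
Step 3: PC=2 exec 'ADD C, C'. After: A=2 B=1 C=0 D=0 ZF=1 PC=3
Step 4: PC=3 exec 'MOV B, 5'. After: A=2 B=5 C=0 D=0 ZF=1 PC=4
Step 5: PC=4 exec 'SUB A, 1'. After: A=1 B=5 C=0 D=0 ZF=0 PC=5
Step 6: PC=5 exec 'JNZ 2'. After: A=1 B=5 C=0 D=0 ZF=0 PC=2
Step 7: PC=2 exec 'ADD C, C'. After: A=1 B=5 C=0 D=0 ZF=1 PC=3
Step 8: PC=3 exec 'MOV B, 5'. After: A=1 B=5 C=0 D=0 ZF=1 PC=4
Step 9: PC=4 exec 'SUB A, 1'. After: A=0 B=5 C=0 D=0 ZF=1 PC=5
Step 10: PC=5 exec 'JNZ 2'. After: A=0 B=5 C=0 D=0 ZF=1 PC=6
Step 11: PC=6 exec 'MOV B, 2'. After: A=0 B=2 C=0 D=0 ZF=1 PC=7
Step 12: PC=7 exec 'MOV B, 6'. After: A=0 B=6 C=0 D=0 ZF=1 PC=8
Step 13: PC=8 exec 'ADD B, 2'. After: A=0 B=8 C=0 D=0 ZF=0 PC=9
Step 14: PC=9 exec 'MOV C, 1'. After: A=0 B=8 C=1 D=0 ZF=0 PC=10
Step 15: PC=10 exec 'ADD B, 5'. After: A=0 B=13 C=1 D=0 ZF=0 PC=11
Step 16: PC=11 exec 'MOV B, 1'. After: A=0 B=1 C=1 D=0 ZF=0 PC=12
First time PC=12: C=1

1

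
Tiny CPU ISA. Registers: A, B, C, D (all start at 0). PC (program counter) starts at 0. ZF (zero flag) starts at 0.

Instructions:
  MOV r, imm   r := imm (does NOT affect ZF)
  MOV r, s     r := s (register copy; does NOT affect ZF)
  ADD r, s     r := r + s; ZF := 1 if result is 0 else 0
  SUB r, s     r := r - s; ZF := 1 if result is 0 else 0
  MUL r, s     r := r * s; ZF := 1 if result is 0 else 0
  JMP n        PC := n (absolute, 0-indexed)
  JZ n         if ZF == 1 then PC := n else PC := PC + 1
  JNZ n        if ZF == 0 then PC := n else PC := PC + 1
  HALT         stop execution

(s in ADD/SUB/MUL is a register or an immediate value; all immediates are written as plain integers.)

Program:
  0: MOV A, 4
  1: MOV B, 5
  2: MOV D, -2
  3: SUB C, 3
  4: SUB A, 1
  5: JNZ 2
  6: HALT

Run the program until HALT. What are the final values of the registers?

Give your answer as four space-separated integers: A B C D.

Step 1: PC=0 exec 'MOV A, 4'. After: A=4 B=0 C=0 D=0 ZF=0 PC=1
Step 2: PC=1 exec 'MOV B, 5'. After: A=4 B=5 C=0 D=0 ZF=0 PC=2
Step 3: PC=2 exec 'MOV D, -2'. After: A=4 B=5 C=0 D=-2 ZF=0 PC=3
Step 4: PC=3 exec 'SUB C, 3'. After: A=4 B=5 C=-3 D=-2 ZF=0 PC=4
Step 5: PC=4 exec 'SUB A, 1'. After: A=3 B=5 C=-3 D=-2 ZF=0 PC=5
Step 6: PC=5 exec 'JNZ 2'. After: A=3 B=5 C=-3 D=-2 ZF=0 PC=2
Step 7: PC=2 exec 'MOV D, -2'. After: A=3 B=5 C=-3 D=-2 ZF=0 PC=3
Step 8: PC=3 exec 'SUB C, 3'. After: A=3 B=5 C=-6 D=-2 ZF=0 PC=4
Step 9: PC=4 exec 'SUB A, 1'. After: A=2 B=5 C=-6 D=-2 ZF=0 PC=5
Step 10: PC=5 exec 'JNZ 2'. After: A=2 B=5 C=-6 D=-2 ZF=0 PC=2
Step 11: PC=2 exec 'MOV D, -2'. After: A=2 B=5 C=-6 D=-2 ZF=0 PC=3
Step 12: PC=3 exec 'SUB C, 3'. After: A=2 B=5 C=-9 D=-2 ZF=0 PC=4
Step 13: PC=4 exec 'SUB A, 1'. After: A=1 B=5 C=-9 D=-2 ZF=0 PC=5
Step 14: PC=5 exec 'JNZ 2'. After: A=1 B=5 C=-9 D=-2 ZF=0 PC=2
Step 15: PC=2 exec 'MOV D, -2'. After: A=1 B=5 C=-9 D=-2 ZF=0 PC=3
Step 16: PC=3 exec 'SUB C, 3'. After: A=1 B=5 C=-12 D=-2 ZF=0 PC=4
Step 17: PC=4 exec 'SUB A, 1'. After: A=0 B=5 C=-12 D=-2 ZF=1 PC=5
Step 18: PC=5 exec 'JNZ 2'. After: A=0 B=5 C=-12 D=-2 ZF=1 PC=6
Step 19: PC=6 exec 'HALT'. After: A=0 B=5 C=-12 D=-2 ZF=1 PC=6 HALTED

Answer: 0 5 -12 -2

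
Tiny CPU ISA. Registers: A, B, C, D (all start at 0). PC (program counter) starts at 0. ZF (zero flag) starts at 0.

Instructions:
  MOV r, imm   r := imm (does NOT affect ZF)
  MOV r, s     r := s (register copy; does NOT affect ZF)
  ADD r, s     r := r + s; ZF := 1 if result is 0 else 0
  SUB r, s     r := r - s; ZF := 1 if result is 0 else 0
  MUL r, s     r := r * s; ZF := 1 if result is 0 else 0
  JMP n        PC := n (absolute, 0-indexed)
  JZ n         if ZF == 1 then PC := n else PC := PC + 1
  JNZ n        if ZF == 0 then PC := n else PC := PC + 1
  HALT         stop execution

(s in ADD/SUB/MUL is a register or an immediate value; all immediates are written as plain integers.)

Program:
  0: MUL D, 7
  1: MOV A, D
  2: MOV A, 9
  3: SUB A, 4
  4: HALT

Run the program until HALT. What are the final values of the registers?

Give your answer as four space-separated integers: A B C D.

Step 1: PC=0 exec 'MUL D, 7'. After: A=0 B=0 C=0 D=0 ZF=1 PC=1
Step 2: PC=1 exec 'MOV A, D'. After: A=0 B=0 C=0 D=0 ZF=1 PC=2
Step 3: PC=2 exec 'MOV A, 9'. After: A=9 B=0 C=0 D=0 ZF=1 PC=3
Step 4: PC=3 exec 'SUB A, 4'. After: A=5 B=0 C=0 D=0 ZF=0 PC=4
Step 5: PC=4 exec 'HALT'. After: A=5 B=0 C=0 D=0 ZF=0 PC=4 HALTED

Answer: 5 0 0 0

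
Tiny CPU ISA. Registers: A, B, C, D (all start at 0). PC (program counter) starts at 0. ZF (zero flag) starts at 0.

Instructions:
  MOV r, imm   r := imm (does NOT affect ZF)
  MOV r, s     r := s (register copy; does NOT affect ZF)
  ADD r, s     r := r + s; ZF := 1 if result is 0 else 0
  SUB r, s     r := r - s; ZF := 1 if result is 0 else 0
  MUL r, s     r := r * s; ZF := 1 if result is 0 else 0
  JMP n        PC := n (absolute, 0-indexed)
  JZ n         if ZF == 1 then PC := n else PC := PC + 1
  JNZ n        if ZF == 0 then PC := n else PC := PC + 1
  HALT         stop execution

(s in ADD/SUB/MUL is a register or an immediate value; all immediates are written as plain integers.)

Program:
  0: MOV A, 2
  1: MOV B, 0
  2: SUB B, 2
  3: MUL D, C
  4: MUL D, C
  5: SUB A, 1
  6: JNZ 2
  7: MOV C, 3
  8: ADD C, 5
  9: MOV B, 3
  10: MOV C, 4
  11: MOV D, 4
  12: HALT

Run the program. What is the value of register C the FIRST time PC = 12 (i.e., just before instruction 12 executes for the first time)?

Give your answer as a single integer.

Step 1: PC=0 exec 'MOV A, 2'. After: A=2 B=0 C=0 D=0 ZF=0 PC=1
Step 2: PC=1 exec 'MOV B, 0'. After: A=2 B=0 C=0 D=0 ZF=0 PC=2
Step 3: PC=2 exec 'SUB B, 2'. After: A=2 B=-2 C=0 D=0 ZF=0 PC=3
Step 4: PC=3 exec 'MUL D, C'. After: A=2 B=-2 C=0 D=0 ZF=1 PC=4
Step 5: PC=4 exec 'MUL D, C'. After: A=2 B=-2 C=0 D=0 ZF=1 PC=5
Step 6: PC=5 exec 'SUB A, 1'. After: A=1 B=-2 C=0 D=0 ZF=0 PC=6
Step 7: PC=6 exec 'JNZ 2'. After: A=1 B=-2 C=0 D=0 ZF=0 PC=2
Step 8: PC=2 exec 'SUB B, 2'. After: A=1 B=-4 C=0 D=0 ZF=0 PC=3
Step 9: PC=3 exec 'MUL D, C'. After: A=1 B=-4 C=0 D=0 ZF=1 PC=4
Step 10: PC=4 exec 'MUL D, C'. After: A=1 B=-4 C=0 D=0 ZF=1 PC=5
Step 11: PC=5 exec 'SUB A, 1'. After: A=0 B=-4 C=0 D=0 ZF=1 PC=6
Step 12: PC=6 exec 'JNZ 2'. After: A=0 B=-4 C=0 D=0 ZF=1 PC=7
Step 13: PC=7 exec 'MOV C, 3'. After: A=0 B=-4 C=3 D=0 ZF=1 PC=8
Step 14: PC=8 exec 'ADD C, 5'. After: A=0 B=-4 C=8 D=0 ZF=0 PC=9
Step 15: PC=9 exec 'MOV B, 3'. After: A=0 B=3 C=8 D=0 ZF=0 PC=10
Step 16: PC=10 exec 'MOV C, 4'. After: A=0 B=3 C=4 D=0 ZF=0 PC=11
Step 17: PC=11 exec 'MOV D, 4'. After: A=0 B=3 C=4 D=4 ZF=0 PC=12
First time PC=12: C=4

4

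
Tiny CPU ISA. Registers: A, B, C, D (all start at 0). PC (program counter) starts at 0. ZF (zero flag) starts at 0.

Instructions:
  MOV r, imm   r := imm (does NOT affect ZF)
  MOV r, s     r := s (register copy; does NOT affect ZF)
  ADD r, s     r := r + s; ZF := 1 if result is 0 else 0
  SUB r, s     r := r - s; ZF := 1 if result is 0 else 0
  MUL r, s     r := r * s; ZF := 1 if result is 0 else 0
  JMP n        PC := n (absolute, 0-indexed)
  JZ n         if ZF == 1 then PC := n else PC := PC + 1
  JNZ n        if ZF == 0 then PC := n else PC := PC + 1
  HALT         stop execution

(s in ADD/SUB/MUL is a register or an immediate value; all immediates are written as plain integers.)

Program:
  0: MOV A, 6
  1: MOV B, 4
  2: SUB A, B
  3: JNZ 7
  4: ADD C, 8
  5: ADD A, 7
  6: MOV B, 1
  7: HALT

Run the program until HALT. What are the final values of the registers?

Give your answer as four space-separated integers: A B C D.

Step 1: PC=0 exec 'MOV A, 6'. After: A=6 B=0 C=0 D=0 ZF=0 PC=1
Step 2: PC=1 exec 'MOV B, 4'. After: A=6 B=4 C=0 D=0 ZF=0 PC=2
Step 3: PC=2 exec 'SUB A, B'. After: A=2 B=4 C=0 D=0 ZF=0 PC=3
Step 4: PC=3 exec 'JNZ 7'. After: A=2 B=4 C=0 D=0 ZF=0 PC=7
Step 5: PC=7 exec 'HALT'. After: A=2 B=4 C=0 D=0 ZF=0 PC=7 HALTED

Answer: 2 4 0 0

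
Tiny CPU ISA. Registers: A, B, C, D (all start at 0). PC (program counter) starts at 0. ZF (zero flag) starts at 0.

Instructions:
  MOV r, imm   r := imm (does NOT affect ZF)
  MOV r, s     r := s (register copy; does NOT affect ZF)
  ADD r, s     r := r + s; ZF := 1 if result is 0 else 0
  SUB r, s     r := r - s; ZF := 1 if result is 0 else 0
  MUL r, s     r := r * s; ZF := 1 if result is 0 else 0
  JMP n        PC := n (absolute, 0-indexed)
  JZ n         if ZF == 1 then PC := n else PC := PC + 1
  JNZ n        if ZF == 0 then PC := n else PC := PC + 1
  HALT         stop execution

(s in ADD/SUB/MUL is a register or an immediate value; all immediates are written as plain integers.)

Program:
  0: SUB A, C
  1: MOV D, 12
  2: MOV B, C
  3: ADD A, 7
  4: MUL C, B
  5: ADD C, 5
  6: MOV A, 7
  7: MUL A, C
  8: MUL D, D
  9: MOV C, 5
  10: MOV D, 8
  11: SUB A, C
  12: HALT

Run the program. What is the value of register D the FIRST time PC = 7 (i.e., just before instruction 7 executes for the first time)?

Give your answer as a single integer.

Step 1: PC=0 exec 'SUB A, C'. After: A=0 B=0 C=0 D=0 ZF=1 PC=1
Step 2: PC=1 exec 'MOV D, 12'. After: A=0 B=0 C=0 D=12 ZF=1 PC=2
Step 3: PC=2 exec 'MOV B, C'. After: A=0 B=0 C=0 D=12 ZF=1 PC=3
Step 4: PC=3 exec 'ADD A, 7'. After: A=7 B=0 C=0 D=12 ZF=0 PC=4
Step 5: PC=4 exec 'MUL C, B'. After: A=7 B=0 C=0 D=12 ZF=1 PC=5
Step 6: PC=5 exec 'ADD C, 5'. After: A=7 B=0 C=5 D=12 ZF=0 PC=6
Step 7: PC=6 exec 'MOV A, 7'. After: A=7 B=0 C=5 D=12 ZF=0 PC=7
First time PC=7: D=12

12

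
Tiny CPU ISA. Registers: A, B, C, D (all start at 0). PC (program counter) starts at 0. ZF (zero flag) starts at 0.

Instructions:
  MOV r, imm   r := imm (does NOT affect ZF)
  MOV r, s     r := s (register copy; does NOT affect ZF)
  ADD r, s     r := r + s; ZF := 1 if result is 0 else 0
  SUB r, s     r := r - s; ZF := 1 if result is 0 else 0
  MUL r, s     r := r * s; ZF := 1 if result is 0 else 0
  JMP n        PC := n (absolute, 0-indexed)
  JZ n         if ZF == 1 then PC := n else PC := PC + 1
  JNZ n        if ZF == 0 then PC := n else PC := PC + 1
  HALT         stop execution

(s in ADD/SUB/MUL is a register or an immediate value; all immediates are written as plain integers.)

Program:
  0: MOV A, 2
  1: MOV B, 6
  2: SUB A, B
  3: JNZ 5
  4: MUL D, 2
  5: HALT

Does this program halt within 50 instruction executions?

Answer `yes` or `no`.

Answer: yes

Derivation:
Step 1: PC=0 exec 'MOV A, 2'. After: A=2 B=0 C=0 D=0 ZF=0 PC=1
Step 2: PC=1 exec 'MOV B, 6'. After: A=2 B=6 C=0 D=0 ZF=0 PC=2
Step 3: PC=2 exec 'SUB A, B'. After: A=-4 B=6 C=0 D=0 ZF=0 PC=3
Step 4: PC=3 exec 'JNZ 5'. After: A=-4 B=6 C=0 D=0 ZF=0 PC=5
Step 5: PC=5 exec 'HALT'. After: A=-4 B=6 C=0 D=0 ZF=0 PC=5 HALTED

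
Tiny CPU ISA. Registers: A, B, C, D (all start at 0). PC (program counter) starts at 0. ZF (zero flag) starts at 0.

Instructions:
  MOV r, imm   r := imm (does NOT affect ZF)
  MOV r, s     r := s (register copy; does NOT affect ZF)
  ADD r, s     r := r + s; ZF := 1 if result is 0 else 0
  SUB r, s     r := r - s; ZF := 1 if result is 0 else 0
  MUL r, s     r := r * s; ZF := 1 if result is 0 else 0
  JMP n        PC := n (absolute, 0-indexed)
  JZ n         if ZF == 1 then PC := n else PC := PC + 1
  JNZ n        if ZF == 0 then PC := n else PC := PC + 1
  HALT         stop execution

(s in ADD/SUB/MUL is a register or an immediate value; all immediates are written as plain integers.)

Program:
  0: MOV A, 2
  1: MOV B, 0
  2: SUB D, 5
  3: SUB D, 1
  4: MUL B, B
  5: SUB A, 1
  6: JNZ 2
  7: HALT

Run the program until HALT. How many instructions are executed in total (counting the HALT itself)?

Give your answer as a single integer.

Step 1: PC=0 exec 'MOV A, 2'. After: A=2 B=0 C=0 D=0 ZF=0 PC=1
Step 2: PC=1 exec 'MOV B, 0'. After: A=2 B=0 C=0 D=0 ZF=0 PC=2
Step 3: PC=2 exec 'SUB D, 5'. After: A=2 B=0 C=0 D=-5 ZF=0 PC=3
Step 4: PC=3 exec 'SUB D, 1'. After: A=2 B=0 C=0 D=-6 ZF=0 PC=4
Step 5: PC=4 exec 'MUL B, B'. After: A=2 B=0 C=0 D=-6 ZF=1 PC=5
Step 6: PC=5 exec 'SUB A, 1'. After: A=1 B=0 C=0 D=-6 ZF=0 PC=6
Step 7: PC=6 exec 'JNZ 2'. After: A=1 B=0 C=0 D=-6 ZF=0 PC=2
Step 8: PC=2 exec 'SUB D, 5'. After: A=1 B=0 C=0 D=-11 ZF=0 PC=3
Step 9: PC=3 exec 'SUB D, 1'. After: A=1 B=0 C=0 D=-12 ZF=0 PC=4
Step 10: PC=4 exec 'MUL B, B'. After: A=1 B=0 C=0 D=-12 ZF=1 PC=5
Step 11: PC=5 exec 'SUB A, 1'. After: A=0 B=0 C=0 D=-12 ZF=1 PC=6
Step 12: PC=6 exec 'JNZ 2'. After: A=0 B=0 C=0 D=-12 ZF=1 PC=7
Step 13: PC=7 exec 'HALT'. After: A=0 B=0 C=0 D=-12 ZF=1 PC=7 HALTED
Total instructions executed: 13

Answer: 13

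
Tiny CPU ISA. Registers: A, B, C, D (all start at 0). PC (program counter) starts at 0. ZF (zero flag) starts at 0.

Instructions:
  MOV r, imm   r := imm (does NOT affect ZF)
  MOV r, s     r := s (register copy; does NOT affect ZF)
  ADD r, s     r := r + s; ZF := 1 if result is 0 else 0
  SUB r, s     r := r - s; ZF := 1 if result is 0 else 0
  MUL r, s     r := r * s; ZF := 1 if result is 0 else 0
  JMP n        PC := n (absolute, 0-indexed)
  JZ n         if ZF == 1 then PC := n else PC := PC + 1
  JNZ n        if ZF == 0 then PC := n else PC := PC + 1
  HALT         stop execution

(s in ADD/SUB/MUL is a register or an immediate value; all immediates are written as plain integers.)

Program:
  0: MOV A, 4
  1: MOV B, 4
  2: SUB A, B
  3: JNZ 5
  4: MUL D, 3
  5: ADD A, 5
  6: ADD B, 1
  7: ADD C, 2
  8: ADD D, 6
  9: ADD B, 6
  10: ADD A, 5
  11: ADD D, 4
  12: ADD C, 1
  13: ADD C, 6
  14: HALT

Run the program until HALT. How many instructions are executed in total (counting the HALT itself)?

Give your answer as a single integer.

Step 1: PC=0 exec 'MOV A, 4'. After: A=4 B=0 C=0 D=0 ZF=0 PC=1
Step 2: PC=1 exec 'MOV B, 4'. After: A=4 B=4 C=0 D=0 ZF=0 PC=2
Step 3: PC=2 exec 'SUB A, B'. After: A=0 B=4 C=0 D=0 ZF=1 PC=3
Step 4: PC=3 exec 'JNZ 5'. After: A=0 B=4 C=0 D=0 ZF=1 PC=4
Step 5: PC=4 exec 'MUL D, 3'. After: A=0 B=4 C=0 D=0 ZF=1 PC=5
Step 6: PC=5 exec 'ADD A, 5'. After: A=5 B=4 C=0 D=0 ZF=0 PC=6
Step 7: PC=6 exec 'ADD B, 1'. After: A=5 B=5 C=0 D=0 ZF=0 PC=7
Step 8: PC=7 exec 'ADD C, 2'. After: A=5 B=5 C=2 D=0 ZF=0 PC=8
Step 9: PC=8 exec 'ADD D, 6'. After: A=5 B=5 C=2 D=6 ZF=0 PC=9
Step 10: PC=9 exec 'ADD B, 6'. After: A=5 B=11 C=2 D=6 ZF=0 PC=10
Step 11: PC=10 exec 'ADD A, 5'. After: A=10 B=11 C=2 D=6 ZF=0 PC=11
Step 12: PC=11 exec 'ADD D, 4'. After: A=10 B=11 C=2 D=10 ZF=0 PC=12
Step 13: PC=12 exec 'ADD C, 1'. After: A=10 B=11 C=3 D=10 ZF=0 PC=13
Step 14: PC=13 exec 'ADD C, 6'. After: A=10 B=11 C=9 D=10 ZF=0 PC=14
Step 15: PC=14 exec 'HALT'. After: A=10 B=11 C=9 D=10 ZF=0 PC=14 HALTED
Total instructions executed: 15

Answer: 15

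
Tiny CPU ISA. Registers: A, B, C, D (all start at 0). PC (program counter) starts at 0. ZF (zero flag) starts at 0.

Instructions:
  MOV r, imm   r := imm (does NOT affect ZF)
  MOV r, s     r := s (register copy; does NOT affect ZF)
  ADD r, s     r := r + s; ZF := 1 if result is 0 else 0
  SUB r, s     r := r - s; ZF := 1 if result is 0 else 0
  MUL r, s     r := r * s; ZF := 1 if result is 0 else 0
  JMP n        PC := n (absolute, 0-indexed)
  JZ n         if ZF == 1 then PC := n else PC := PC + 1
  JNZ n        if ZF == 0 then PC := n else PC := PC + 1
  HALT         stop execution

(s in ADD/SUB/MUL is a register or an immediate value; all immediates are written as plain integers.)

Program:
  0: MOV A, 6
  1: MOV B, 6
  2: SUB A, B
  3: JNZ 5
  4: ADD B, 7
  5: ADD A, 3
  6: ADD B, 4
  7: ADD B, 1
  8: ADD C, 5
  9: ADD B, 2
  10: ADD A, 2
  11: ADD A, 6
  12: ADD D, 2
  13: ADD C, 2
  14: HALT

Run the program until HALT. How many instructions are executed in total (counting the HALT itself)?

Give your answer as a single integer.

Answer: 15

Derivation:
Step 1: PC=0 exec 'MOV A, 6'. After: A=6 B=0 C=0 D=0 ZF=0 PC=1
Step 2: PC=1 exec 'MOV B, 6'. After: A=6 B=6 C=0 D=0 ZF=0 PC=2
Step 3: PC=2 exec 'SUB A, B'. After: A=0 B=6 C=0 D=0 ZF=1 PC=3
Step 4: PC=3 exec 'JNZ 5'. After: A=0 B=6 C=0 D=0 ZF=1 PC=4
Step 5: PC=4 exec 'ADD B, 7'. After: A=0 B=13 C=0 D=0 ZF=0 PC=5
Step 6: PC=5 exec 'ADD A, 3'. After: A=3 B=13 C=0 D=0 ZF=0 PC=6
Step 7: PC=6 exec 'ADD B, 4'. After: A=3 B=17 C=0 D=0 ZF=0 PC=7
Step 8: PC=7 exec 'ADD B, 1'. After: A=3 B=18 C=0 D=0 ZF=0 PC=8
Step 9: PC=8 exec 'ADD C, 5'. After: A=3 B=18 C=5 D=0 ZF=0 PC=9
Step 10: PC=9 exec 'ADD B, 2'. After: A=3 B=20 C=5 D=0 ZF=0 PC=10
Step 11: PC=10 exec 'ADD A, 2'. After: A=5 B=20 C=5 D=0 ZF=0 PC=11
Step 12: PC=11 exec 'ADD A, 6'. After: A=11 B=20 C=5 D=0 ZF=0 PC=12
Step 13: PC=12 exec 'ADD D, 2'. After: A=11 B=20 C=5 D=2 ZF=0 PC=13
Step 14: PC=13 exec 'ADD C, 2'. After: A=11 B=20 C=7 D=2 ZF=0 PC=14
Step 15: PC=14 exec 'HALT'. After: A=11 B=20 C=7 D=2 ZF=0 PC=14 HALTED
Total instructions executed: 15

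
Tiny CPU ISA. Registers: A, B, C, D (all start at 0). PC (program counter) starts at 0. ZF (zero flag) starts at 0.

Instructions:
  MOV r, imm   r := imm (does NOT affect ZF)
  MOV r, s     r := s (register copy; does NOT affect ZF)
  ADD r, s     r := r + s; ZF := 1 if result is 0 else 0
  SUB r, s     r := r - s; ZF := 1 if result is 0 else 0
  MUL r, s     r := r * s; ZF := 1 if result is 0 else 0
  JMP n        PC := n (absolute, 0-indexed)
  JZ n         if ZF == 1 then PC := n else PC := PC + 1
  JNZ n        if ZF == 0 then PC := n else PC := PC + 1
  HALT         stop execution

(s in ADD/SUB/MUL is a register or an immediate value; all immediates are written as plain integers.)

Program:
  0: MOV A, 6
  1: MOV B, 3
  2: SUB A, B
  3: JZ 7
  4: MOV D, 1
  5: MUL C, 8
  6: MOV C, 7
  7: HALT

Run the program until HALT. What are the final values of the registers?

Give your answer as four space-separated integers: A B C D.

Step 1: PC=0 exec 'MOV A, 6'. After: A=6 B=0 C=0 D=0 ZF=0 PC=1
Step 2: PC=1 exec 'MOV B, 3'. After: A=6 B=3 C=0 D=0 ZF=0 PC=2
Step 3: PC=2 exec 'SUB A, B'. After: A=3 B=3 C=0 D=0 ZF=0 PC=3
Step 4: PC=3 exec 'JZ 7'. After: A=3 B=3 C=0 D=0 ZF=0 PC=4
Step 5: PC=4 exec 'MOV D, 1'. After: A=3 B=3 C=0 D=1 ZF=0 PC=5
Step 6: PC=5 exec 'MUL C, 8'. After: A=3 B=3 C=0 D=1 ZF=1 PC=6
Step 7: PC=6 exec 'MOV C, 7'. After: A=3 B=3 C=7 D=1 ZF=1 PC=7
Step 8: PC=7 exec 'HALT'. After: A=3 B=3 C=7 D=1 ZF=1 PC=7 HALTED

Answer: 3 3 7 1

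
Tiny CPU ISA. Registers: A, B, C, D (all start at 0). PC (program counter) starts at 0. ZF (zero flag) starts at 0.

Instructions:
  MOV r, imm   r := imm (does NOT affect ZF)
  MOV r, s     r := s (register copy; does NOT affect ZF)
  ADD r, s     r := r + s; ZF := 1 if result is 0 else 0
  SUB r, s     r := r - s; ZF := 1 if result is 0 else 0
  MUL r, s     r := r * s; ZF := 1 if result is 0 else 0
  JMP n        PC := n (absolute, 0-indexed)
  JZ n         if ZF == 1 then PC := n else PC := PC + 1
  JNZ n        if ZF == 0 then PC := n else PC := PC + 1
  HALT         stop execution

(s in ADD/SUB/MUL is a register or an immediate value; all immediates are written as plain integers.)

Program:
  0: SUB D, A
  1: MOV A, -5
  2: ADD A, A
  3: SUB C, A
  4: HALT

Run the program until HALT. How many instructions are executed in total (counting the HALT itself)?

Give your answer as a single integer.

Step 1: PC=0 exec 'SUB D, A'. After: A=0 B=0 C=0 D=0 ZF=1 PC=1
Step 2: PC=1 exec 'MOV A, -5'. After: A=-5 B=0 C=0 D=0 ZF=1 PC=2
Step 3: PC=2 exec 'ADD A, A'. After: A=-10 B=0 C=0 D=0 ZF=0 PC=3
Step 4: PC=3 exec 'SUB C, A'. After: A=-10 B=0 C=10 D=0 ZF=0 PC=4
Step 5: PC=4 exec 'HALT'. After: A=-10 B=0 C=10 D=0 ZF=0 PC=4 HALTED
Total instructions executed: 5

Answer: 5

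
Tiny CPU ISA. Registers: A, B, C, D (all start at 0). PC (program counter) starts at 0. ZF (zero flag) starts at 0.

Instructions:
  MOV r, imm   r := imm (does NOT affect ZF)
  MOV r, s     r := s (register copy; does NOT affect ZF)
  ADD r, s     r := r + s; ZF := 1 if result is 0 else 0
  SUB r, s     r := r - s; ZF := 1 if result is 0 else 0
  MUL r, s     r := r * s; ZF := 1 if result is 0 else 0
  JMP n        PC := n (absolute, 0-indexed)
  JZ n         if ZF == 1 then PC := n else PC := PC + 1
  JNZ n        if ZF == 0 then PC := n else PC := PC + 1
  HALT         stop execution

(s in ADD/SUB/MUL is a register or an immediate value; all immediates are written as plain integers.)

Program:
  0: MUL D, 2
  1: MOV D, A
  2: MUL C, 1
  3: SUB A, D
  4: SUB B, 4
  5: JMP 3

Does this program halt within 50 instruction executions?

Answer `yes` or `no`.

Step 1: PC=0 exec 'MUL D, 2'. After: A=0 B=0 C=0 D=0 ZF=1 PC=1
Step 2: PC=1 exec 'MOV D, A'. After: A=0 B=0 C=0 D=0 ZF=1 PC=2
Step 3: PC=2 exec 'MUL C, 1'. After: A=0 B=0 C=0 D=0 ZF=1 PC=3
Step 4: PC=3 exec 'SUB A, D'. After: A=0 B=0 C=0 D=0 ZF=1 PC=4
Step 5: PC=4 exec 'SUB B, 4'. After: A=0 B=-4 C=0 D=0 ZF=0 PC=5
Step 6: PC=5 exec 'JMP 3'. After: A=0 B=-4 C=0 D=0 ZF=0 PC=3
Step 7: PC=3 exec 'SUB A, D'. After: A=0 B=-4 C=0 D=0 ZF=1 PC=4
Step 8: PC=4 exec 'SUB B, 4'. After: A=0 B=-8 C=0 D=0 ZF=0 PC=5
Step 9: PC=5 exec 'JMP 3'. After: A=0 B=-8 C=0 D=0 ZF=0 PC=3
Step 10: PC=3 exec 'SUB A, D'. After: A=0 B=-8 C=0 D=0 ZF=1 PC=4
Step 11: PC=4 exec 'SUB B, 4'. After: A=0 B=-12 C=0 D=0 ZF=0 PC=5
Step 12: PC=5 exec 'JMP 3'. After: A=0 B=-12 C=0 D=0 ZF=0 PC=3
Step 13: PC=3 exec 'SUB A, D'. After: A=0 B=-12 C=0 D=0 ZF=1 PC=4
Step 14: PC=4 exec 'SUB B, 4'. After: A=0 B=-16 C=0 D=0 ZF=0 PC=5
Step 15: PC=5 exec 'JMP 3'. After: A=0 B=-16 C=0 D=0 ZF=0 PC=3
After 50 steps: not halted. PC revisits the same instructions with no path to HALT; will never halt.

Answer: no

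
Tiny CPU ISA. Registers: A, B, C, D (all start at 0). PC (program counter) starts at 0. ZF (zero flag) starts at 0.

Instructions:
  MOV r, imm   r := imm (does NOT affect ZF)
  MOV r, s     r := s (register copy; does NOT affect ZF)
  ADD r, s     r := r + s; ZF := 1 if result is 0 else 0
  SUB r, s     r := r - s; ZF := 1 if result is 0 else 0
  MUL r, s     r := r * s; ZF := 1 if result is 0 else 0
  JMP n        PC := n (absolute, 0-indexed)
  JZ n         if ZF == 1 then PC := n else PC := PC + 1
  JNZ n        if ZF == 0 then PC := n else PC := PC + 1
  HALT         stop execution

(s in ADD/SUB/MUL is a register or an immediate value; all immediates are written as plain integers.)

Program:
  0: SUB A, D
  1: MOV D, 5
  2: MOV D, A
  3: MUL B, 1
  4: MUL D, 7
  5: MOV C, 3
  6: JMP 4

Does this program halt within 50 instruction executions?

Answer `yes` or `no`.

Step 1: PC=0 exec 'SUB A, D'. After: A=0 B=0 C=0 D=0 ZF=1 PC=1
Step 2: PC=1 exec 'MOV D, 5'. After: A=0 B=0 C=0 D=5 ZF=1 PC=2
Step 3: PC=2 exec 'MOV D, A'. After: A=0 B=0 C=0 D=0 ZF=1 PC=3
Step 4: PC=3 exec 'MUL B, 1'. After: A=0 B=0 C=0 D=0 ZF=1 PC=4
Step 5: PC=4 exec 'MUL D, 7'. After: A=0 B=0 C=0 D=0 ZF=1 PC=5
Step 6: PC=5 exec 'MOV C, 3'. After: A=0 B=0 C=3 D=0 ZF=1 PC=6
Step 7: PC=6 exec 'JMP 4'. After: A=0 B=0 C=3 D=0 ZF=1 PC=4
Step 8: PC=4 exec 'MUL D, 7'. After: A=0 B=0 C=3 D=0 ZF=1 PC=5
Step 9: PC=5 exec 'MOV C, 3'. After: A=0 B=0 C=3 D=0 ZF=1 PC=6
State after step 9 equals state after step 6: the program is in a cycle of length 3 and will never halt.

Answer: no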